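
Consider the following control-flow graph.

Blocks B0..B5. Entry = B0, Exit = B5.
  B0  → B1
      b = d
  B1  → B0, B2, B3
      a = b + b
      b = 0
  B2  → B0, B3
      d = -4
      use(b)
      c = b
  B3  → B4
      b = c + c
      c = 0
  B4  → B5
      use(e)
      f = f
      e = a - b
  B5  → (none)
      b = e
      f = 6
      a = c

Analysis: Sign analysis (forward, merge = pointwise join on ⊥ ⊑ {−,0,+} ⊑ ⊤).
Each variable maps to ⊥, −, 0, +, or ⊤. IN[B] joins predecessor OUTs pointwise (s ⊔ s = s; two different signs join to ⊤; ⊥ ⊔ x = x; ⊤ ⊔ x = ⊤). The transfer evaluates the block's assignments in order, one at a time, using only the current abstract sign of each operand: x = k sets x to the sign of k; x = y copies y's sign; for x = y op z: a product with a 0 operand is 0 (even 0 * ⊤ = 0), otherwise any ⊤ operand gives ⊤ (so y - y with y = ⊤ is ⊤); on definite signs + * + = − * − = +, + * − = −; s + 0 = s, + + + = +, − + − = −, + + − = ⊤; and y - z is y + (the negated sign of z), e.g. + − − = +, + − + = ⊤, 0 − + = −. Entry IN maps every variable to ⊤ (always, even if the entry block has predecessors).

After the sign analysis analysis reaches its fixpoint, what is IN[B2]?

Answer: {a: ⊤, b: 0, c: ⊤, d: ⊤, e: ⊤, f: ⊤}

Working:
Fixpoint table:
  B0:   IN=(all ⊤)   OUT=(all ⊤)
  B1:   IN=(all ⊤)   OUT={b:0; rest ⊤}
  B2:   IN={b:0; rest ⊤}   OUT={b:0, c:0, d:-; rest ⊤}
  B3:   IN={b:0; rest ⊤}   OUT={c:0; rest ⊤}
  B4:   IN={c:0; rest ⊤}   OUT={c:0; rest ⊤}
  B5:   IN={c:0; rest ⊤}   OUT={a:0, c:0, f:+; rest ⊤}

Merge at B2: IN[B2] = OUT[B1] = {a: ⊤, b: 0, c: ⊤, d: ⊤, e: ⊤, f: ⊤}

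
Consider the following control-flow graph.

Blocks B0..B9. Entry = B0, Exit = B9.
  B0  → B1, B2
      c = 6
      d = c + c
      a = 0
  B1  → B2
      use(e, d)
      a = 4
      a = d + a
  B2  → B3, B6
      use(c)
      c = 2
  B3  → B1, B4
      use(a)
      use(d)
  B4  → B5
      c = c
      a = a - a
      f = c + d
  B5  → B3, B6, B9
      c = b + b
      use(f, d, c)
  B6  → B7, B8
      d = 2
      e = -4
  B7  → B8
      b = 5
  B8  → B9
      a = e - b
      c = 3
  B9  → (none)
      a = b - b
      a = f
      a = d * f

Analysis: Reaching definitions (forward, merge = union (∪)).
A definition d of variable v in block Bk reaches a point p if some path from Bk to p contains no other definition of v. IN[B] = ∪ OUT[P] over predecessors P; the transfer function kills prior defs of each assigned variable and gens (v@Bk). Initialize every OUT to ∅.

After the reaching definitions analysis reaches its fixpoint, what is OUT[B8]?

Answer: {a@B8, b@B7, c@B8, d@B6, e@B6, f@B4}

Working:
Converged values:
  B0:  IN={}  OUT={a@B0, c@B0, d@B0}
  B1:  IN={a@B0, a@B1, a@B4, c@B0, c@B2, c@B5, d@B0, f@B4}  OUT={a@B1, c@B0, c@B2, c@B5, d@B0, f@B4}
  B2:  IN={a@B0, a@B1, c@B0, c@B2, c@B5, d@B0, f@B4}  OUT={a@B0, a@B1, c@B2, d@B0, f@B4}
  B3:  IN={a@B0, a@B1, a@B4, c@B2, c@B5, d@B0, f@B4}  OUT={a@B0, a@B1, a@B4, c@B2, c@B5, d@B0, f@B4}
  B4:  IN={a@B0, a@B1, a@B4, c@B2, c@B5, d@B0, f@B4}  OUT={a@B4, c@B4, d@B0, f@B4}
  B5:  IN={a@B4, c@B4, d@B0, f@B4}  OUT={a@B4, c@B5, d@B0, f@B4}
  B6:  IN={a@B0, a@B1, a@B4, c@B2, c@B5, d@B0, f@B4}  OUT={a@B0, a@B1, a@B4, c@B2, c@B5, d@B6, e@B6, f@B4}
  B7:  IN={a@B0, a@B1, a@B4, c@B2, c@B5, d@B6, e@B6, f@B4}  OUT={a@B0, a@B1, a@B4, b@B7, c@B2, c@B5, d@B6, e@B6, f@B4}
  B8:  IN={a@B0, a@B1, a@B4, b@B7, c@B2, c@B5, d@B6, e@B6, f@B4}  OUT={a@B8, b@B7, c@B8, d@B6, e@B6, f@B4}
  B9:  IN={a@B4, a@B8, b@B7, c@B5, c@B8, d@B0, d@B6, e@B6, f@B4}  OUT={a@B9, b@B7, c@B5, c@B8, d@B0, d@B6, e@B6, f@B4}

Merge at B8: IN[B8] = OUT[B6] ⊔ OUT[B7] = {a@B0, a@B1, a@B4, b@B7, c@B2, c@B5, d@B6, e@B6, f@B4}
Applying B8's transfer function to that IN value gives OUT[B8] (row B8 above).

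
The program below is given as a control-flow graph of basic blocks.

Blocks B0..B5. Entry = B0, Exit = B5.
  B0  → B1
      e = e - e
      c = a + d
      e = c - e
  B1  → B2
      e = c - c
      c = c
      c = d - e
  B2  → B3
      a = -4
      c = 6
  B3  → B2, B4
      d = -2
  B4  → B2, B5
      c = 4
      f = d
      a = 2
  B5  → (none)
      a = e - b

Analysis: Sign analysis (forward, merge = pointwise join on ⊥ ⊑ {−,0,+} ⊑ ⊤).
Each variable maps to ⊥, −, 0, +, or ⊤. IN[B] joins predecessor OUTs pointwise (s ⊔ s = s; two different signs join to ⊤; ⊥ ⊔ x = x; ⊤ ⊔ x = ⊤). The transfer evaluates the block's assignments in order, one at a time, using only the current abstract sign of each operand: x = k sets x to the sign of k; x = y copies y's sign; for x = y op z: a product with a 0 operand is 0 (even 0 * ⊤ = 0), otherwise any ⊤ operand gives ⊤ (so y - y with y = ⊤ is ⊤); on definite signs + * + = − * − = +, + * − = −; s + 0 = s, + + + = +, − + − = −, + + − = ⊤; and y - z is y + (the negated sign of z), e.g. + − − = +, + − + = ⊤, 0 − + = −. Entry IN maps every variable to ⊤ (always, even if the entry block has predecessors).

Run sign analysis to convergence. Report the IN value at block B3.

Answer: {a: -, b: ⊤, c: +, d: ⊤, e: ⊤, f: ⊤}

Working:
Fixpoint table:
  B0:   IN=(all ⊤)   OUT=(all ⊤)
  B1:   IN=(all ⊤)   OUT=(all ⊤)
  B2:   IN=(all ⊤)   OUT={a:-, c:+; rest ⊤}
  B3:   IN={a:-, c:+; rest ⊤}   OUT={a:-, c:+, d:-; rest ⊤}
  B4:   IN={a:-, c:+, d:-; rest ⊤}   OUT={a:+, c:+, d:-, f:-; rest ⊤}
  B5:   IN={a:+, c:+, d:-, f:-; rest ⊤}   OUT={c:+, d:-, f:-; rest ⊤}

Merge at B3: IN[B3] = OUT[B2] = {a: -, b: ⊤, c: +, d: ⊤, e: ⊤, f: ⊤}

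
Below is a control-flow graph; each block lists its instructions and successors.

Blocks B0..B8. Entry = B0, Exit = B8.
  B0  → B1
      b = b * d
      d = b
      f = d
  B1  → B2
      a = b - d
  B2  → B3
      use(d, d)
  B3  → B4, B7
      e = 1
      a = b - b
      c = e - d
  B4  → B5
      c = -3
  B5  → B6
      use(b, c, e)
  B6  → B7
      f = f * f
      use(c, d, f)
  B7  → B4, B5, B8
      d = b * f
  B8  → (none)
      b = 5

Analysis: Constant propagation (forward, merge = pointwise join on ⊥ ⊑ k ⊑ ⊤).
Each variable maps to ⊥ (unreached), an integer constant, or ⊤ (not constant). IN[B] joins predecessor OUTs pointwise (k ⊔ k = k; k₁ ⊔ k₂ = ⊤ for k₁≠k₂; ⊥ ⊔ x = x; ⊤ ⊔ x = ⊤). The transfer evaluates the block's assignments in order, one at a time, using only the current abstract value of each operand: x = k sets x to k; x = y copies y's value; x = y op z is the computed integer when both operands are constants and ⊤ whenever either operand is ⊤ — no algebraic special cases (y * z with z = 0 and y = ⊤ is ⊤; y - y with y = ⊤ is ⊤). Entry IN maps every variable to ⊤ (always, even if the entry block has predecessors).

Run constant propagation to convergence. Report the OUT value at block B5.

Answer: {a: ⊤, b: ⊤, c: ⊤, d: ⊤, e: 1, f: ⊤}

Trace:
Converged values:
  B0:   IN=(all ⊤)   OUT=(all ⊤)
  B1:   IN=(all ⊤)   OUT=(all ⊤)
  B2:   IN=(all ⊤)   OUT=(all ⊤)
  B3:   IN=(all ⊤)   OUT={e:1; rest ⊤}
  B4:   IN={e:1; rest ⊤}   OUT={c:-3, e:1; rest ⊤}
  B5:   IN={e:1; rest ⊤}   OUT={e:1; rest ⊤}
  B6:   IN={e:1; rest ⊤}   OUT={e:1; rest ⊤}
  B7:   IN={e:1; rest ⊤}   OUT={e:1; rest ⊤}
  B8:   IN={e:1; rest ⊤}   OUT={b:5, e:1; rest ⊤}

Merge at B5: IN[B5] = OUT[B4] ⊔ OUT[B7] = {a: ⊤, b: ⊤, c: ⊤, d: ⊤, e: 1, f: ⊤}
Applying B5's transfer function to that IN value gives OUT[B5] (row B5 above).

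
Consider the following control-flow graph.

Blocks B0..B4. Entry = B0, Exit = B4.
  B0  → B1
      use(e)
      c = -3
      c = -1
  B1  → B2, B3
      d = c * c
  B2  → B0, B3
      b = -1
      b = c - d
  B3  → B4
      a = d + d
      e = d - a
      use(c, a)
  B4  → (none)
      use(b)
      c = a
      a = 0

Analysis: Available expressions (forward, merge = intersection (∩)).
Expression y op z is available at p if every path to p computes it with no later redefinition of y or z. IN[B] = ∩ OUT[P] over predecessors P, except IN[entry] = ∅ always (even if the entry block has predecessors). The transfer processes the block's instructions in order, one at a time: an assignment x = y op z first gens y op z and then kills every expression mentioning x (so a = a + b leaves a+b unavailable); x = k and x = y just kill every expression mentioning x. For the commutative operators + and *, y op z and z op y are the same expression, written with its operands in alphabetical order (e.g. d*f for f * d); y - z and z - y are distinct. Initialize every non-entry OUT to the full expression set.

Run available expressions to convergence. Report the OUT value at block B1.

Per-block solution:
  B0:   IN={}   OUT={}
  B1:   IN={}   OUT={c*c}
  B2:   IN={c*c}   OUT={c*c, c-d}
  B3:   IN={c*c}   OUT={c*c, d+d, d-a}
  B4:   IN={c*c, d+d, d-a}   OUT={d+d}

Merge at B1: IN[B1] = OUT[B0] = {}
Applying B1's transfer function to that IN value gives OUT[B1] (row B1 above).

Answer: {c*c}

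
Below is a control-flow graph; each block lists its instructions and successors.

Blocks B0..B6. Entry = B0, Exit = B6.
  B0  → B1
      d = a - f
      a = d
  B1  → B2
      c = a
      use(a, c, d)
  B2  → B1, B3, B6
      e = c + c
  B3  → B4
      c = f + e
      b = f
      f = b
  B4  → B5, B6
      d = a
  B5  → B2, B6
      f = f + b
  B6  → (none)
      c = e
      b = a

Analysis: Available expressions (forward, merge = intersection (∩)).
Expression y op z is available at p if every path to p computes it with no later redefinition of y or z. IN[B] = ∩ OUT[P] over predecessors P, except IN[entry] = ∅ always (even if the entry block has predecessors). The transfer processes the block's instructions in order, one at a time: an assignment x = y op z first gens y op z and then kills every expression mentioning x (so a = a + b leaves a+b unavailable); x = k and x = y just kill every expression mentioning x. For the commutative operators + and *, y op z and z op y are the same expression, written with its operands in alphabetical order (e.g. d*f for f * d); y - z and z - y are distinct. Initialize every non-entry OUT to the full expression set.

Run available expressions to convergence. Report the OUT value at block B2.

Converged values:
  B0:  IN={}  OUT={}
  B1:  IN={}  OUT={}
  B2:  IN={}  OUT={c+c}
  B3:  IN={c+c}  OUT={}
  B4:  IN={}  OUT={}
  B5:  IN={}  OUT={}
  B6:  IN={}  OUT={}

Merge at B2: IN[B2] = OUT[B1] ∩ OUT[B5] = {}
Applying B2's transfer function to that IN value gives OUT[B2] (row B2 above).

Answer: {c+c}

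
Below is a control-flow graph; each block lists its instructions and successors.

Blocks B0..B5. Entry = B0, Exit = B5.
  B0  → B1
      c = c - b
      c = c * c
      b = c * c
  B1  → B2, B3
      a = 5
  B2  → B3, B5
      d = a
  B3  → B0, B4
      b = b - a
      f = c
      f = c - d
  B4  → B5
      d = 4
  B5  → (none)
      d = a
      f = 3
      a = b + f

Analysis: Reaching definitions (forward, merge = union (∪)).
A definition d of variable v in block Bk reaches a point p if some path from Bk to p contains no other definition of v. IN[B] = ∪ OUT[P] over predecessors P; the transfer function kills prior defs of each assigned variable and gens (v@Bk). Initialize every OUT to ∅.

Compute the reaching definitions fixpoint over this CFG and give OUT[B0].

Answer: {a@B1, b@B0, c@B0, d@B2, f@B3}

Working:
Converged values:
  B0: | IN={a@B1, b@B3, c@B0, d@B2, f@B3} | OUT={a@B1, b@B0, c@B0, d@B2, f@B3}
  B1: | IN={a@B1, b@B0, c@B0, d@B2, f@B3} | OUT={a@B1, b@B0, c@B0, d@B2, f@B3}
  B2: | IN={a@B1, b@B0, c@B0, d@B2, f@B3} | OUT={a@B1, b@B0, c@B0, d@B2, f@B3}
  B3: | IN={a@B1, b@B0, c@B0, d@B2, f@B3} | OUT={a@B1, b@B3, c@B0, d@B2, f@B3}
  B4: | IN={a@B1, b@B3, c@B0, d@B2, f@B3} | OUT={a@B1, b@B3, c@B0, d@B4, f@B3}
  B5: | IN={a@B1, b@B0, b@B3, c@B0, d@B2, d@B4, f@B3} | OUT={a@B5, b@B0, b@B3, c@B0, d@B5, f@B5}

Merge at B0 (entry node, so the boundary value {} is joined with the incoming edge(s)): IN[B0] = {} ⊔ OUT[B3] = {a@B1, b@B3, c@B0, d@B2, f@B3}
Applying B0's transfer function to that IN value gives OUT[B0] (row B0 above).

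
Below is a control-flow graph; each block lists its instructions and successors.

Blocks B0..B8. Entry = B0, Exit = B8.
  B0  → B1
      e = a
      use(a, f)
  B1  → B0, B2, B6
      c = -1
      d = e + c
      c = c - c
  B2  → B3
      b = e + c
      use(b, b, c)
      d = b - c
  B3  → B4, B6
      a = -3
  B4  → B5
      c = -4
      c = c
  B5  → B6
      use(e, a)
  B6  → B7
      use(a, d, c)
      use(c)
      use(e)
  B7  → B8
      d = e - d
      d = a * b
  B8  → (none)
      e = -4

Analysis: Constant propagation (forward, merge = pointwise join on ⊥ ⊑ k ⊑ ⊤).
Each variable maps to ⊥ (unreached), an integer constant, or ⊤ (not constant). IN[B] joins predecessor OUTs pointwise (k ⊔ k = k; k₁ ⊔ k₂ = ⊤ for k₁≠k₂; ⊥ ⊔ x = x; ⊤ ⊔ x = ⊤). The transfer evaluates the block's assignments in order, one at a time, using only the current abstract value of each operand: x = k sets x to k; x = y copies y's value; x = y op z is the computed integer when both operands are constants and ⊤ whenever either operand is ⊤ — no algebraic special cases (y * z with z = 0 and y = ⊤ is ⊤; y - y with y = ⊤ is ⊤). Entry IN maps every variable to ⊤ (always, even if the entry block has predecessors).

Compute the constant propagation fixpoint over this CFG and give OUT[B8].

Converged values:
  B0: | IN=(all ⊤) | OUT=(all ⊤)
  B1: | IN=(all ⊤) | OUT={c:0; rest ⊤}
  B2: | IN={c:0; rest ⊤} | OUT={c:0; rest ⊤}
  B3: | IN={c:0; rest ⊤} | OUT={a:-3, c:0; rest ⊤}
  B4: | IN={a:-3, c:0; rest ⊤} | OUT={a:-3, c:-4; rest ⊤}
  B5: | IN={a:-3, c:-4; rest ⊤} | OUT={a:-3, c:-4; rest ⊤}
  B6: | IN=(all ⊤) | OUT=(all ⊤)
  B7: | IN=(all ⊤) | OUT=(all ⊤)
  B8: | IN=(all ⊤) | OUT={e:-4; rest ⊤}

Merge at B8: IN[B8] = OUT[B7] = {a: ⊤, b: ⊤, c: ⊤, d: ⊤, e: ⊤, f: ⊤}
Applying B8's transfer function to that IN value gives OUT[B8] (row B8 above).

Answer: {a: ⊤, b: ⊤, c: ⊤, d: ⊤, e: -4, f: ⊤}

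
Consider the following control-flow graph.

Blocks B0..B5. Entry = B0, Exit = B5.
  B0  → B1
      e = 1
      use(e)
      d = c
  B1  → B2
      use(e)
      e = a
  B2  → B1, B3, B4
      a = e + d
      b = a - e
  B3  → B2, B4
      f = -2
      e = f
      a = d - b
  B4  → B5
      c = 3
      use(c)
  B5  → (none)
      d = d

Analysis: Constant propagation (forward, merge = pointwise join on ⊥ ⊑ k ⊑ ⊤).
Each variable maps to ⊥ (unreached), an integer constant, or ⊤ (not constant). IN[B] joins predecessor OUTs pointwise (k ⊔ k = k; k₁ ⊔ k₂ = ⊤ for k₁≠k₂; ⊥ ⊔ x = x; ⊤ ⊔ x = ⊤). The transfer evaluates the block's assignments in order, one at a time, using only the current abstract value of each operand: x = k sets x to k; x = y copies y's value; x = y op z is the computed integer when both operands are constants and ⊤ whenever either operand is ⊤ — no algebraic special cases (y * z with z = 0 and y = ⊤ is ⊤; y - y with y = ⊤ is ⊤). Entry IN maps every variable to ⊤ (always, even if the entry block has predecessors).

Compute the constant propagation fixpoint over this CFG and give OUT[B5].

Answer: {a: ⊤, b: ⊤, c: 3, d: ⊤, e: ⊤, f: ⊤}

Trace:
Fixpoint table:
  B0:  IN=(all ⊤)  OUT={e:1; rest ⊤}
  B1:  IN=(all ⊤)  OUT=(all ⊤)
  B2:  IN=(all ⊤)  OUT=(all ⊤)
  B3:  IN=(all ⊤)  OUT={e:-2, f:-2; rest ⊤}
  B4:  IN=(all ⊤)  OUT={c:3; rest ⊤}
  B5:  IN={c:3; rest ⊤}  OUT={c:3; rest ⊤}

Merge at B5: IN[B5] = OUT[B4] = {a: ⊤, b: ⊤, c: 3, d: ⊤, e: ⊤, f: ⊤}
Applying B5's transfer function to that IN value gives OUT[B5] (row B5 above).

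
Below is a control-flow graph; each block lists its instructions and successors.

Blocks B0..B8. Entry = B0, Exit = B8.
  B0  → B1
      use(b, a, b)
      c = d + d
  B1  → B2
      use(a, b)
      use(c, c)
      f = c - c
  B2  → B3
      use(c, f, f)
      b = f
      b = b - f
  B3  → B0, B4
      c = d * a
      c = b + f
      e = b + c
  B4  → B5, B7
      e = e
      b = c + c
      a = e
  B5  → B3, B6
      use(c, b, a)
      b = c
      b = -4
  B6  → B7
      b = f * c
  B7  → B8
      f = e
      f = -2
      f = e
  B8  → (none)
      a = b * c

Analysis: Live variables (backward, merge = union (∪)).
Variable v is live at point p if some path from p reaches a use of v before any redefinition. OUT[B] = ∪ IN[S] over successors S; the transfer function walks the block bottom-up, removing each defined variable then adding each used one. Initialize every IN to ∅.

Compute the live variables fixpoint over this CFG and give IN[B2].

Answer: {a, c, d, f}

Trace:
Converged values:
  B0:  IN={a, b, d}  OUT={a, b, c, d}
  B1:  IN={a, b, c, d}  OUT={a, c, d, f}
  B2:  IN={a, c, d, f}  OUT={a, b, d, f}
  B3:  IN={a, b, d, f}  OUT={a, b, c, d, e, f}
  B4:  IN={c, d, e, f}  OUT={a, b, c, d, e, f}
  B5:  IN={a, b, c, d, e, f}  OUT={a, b, c, d, e, f}
  B6:  IN={c, e, f}  OUT={b, c, e}
  B7:  IN={b, c, e}  OUT={b, c}
  B8:  IN={b, c}  OUT={}

Merge at B2: OUT[B2] = IN[B3] = {a, b, d, f}
Applying B2's transfer function to that OUT value gives IN[B2] (row B2 above).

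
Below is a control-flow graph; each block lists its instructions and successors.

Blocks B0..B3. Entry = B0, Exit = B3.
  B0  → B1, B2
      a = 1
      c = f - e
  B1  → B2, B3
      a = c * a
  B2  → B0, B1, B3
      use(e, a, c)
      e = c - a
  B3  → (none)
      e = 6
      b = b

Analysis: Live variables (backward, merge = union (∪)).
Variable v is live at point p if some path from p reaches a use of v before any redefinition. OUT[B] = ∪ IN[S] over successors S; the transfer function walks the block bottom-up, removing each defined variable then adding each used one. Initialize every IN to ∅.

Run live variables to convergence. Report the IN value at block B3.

Answer: {b}

Working:
Fixpoint table:
  B0:  IN={b, e, f}  OUT={a, b, c, e, f}
  B1:  IN={a, b, c, e, f}  OUT={a, b, c, e, f}
  B2:  IN={a, b, c, e, f}  OUT={a, b, c, e, f}
  B3:  IN={b}  OUT={}

B3 is the boundary node: OUT[B3] = {}
Applying B3's transfer function to that OUT value gives IN[B3] (row B3 above).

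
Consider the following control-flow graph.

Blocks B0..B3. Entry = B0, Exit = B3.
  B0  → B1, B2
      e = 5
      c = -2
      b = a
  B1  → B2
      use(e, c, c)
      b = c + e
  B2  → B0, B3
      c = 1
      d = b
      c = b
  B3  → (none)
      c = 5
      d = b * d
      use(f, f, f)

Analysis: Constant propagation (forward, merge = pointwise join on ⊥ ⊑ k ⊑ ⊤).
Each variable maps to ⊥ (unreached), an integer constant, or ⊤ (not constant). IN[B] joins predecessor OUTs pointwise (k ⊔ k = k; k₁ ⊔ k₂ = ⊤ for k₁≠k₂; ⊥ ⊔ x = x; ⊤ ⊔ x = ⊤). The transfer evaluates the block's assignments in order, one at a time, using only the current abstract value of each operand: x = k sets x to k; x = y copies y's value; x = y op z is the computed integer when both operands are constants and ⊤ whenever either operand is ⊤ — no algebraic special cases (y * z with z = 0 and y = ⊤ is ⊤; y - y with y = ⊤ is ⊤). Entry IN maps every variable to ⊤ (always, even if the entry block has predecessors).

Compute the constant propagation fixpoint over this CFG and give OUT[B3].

Fixpoint table:
  B0:   IN=(all ⊤)   OUT={c:-2, e:5; rest ⊤}
  B1:   IN={c:-2, e:5; rest ⊤}   OUT={b:3, c:-2, e:5; rest ⊤}
  B2:   IN={c:-2, e:5; rest ⊤}   OUT={e:5; rest ⊤}
  B3:   IN={e:5; rest ⊤}   OUT={c:5, e:5; rest ⊤}

Merge at B3: IN[B3] = OUT[B2] = {a: ⊤, b: ⊤, c: ⊤, d: ⊤, e: 5, f: ⊤}
Applying B3's transfer function to that IN value gives OUT[B3] (row B3 above).

Answer: {a: ⊤, b: ⊤, c: 5, d: ⊤, e: 5, f: ⊤}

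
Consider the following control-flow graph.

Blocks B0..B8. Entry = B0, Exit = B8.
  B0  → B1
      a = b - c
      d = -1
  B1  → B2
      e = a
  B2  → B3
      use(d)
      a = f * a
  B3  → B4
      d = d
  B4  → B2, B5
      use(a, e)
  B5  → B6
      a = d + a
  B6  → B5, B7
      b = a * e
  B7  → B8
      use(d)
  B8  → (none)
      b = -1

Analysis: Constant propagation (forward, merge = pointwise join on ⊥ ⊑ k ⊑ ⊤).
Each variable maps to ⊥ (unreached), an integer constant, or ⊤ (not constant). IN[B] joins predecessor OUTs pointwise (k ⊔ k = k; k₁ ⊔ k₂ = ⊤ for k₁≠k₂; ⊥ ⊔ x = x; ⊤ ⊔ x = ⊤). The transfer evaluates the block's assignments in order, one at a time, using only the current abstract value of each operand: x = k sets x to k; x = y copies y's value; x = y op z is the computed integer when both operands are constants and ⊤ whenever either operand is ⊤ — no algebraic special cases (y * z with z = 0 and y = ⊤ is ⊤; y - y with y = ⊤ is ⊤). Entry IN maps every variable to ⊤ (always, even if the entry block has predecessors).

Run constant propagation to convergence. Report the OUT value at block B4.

Converged values:
  B0:   IN=(all ⊤)   OUT={d:-1; rest ⊤}
  B1:   IN={d:-1; rest ⊤}   OUT={d:-1; rest ⊤}
  B2:   IN={d:-1; rest ⊤}   OUT={d:-1; rest ⊤}
  B3:   IN={d:-1; rest ⊤}   OUT={d:-1; rest ⊤}
  B4:   IN={d:-1; rest ⊤}   OUT={d:-1; rest ⊤}
  B5:   IN={d:-1; rest ⊤}   OUT={d:-1; rest ⊤}
  B6:   IN={d:-1; rest ⊤}   OUT={d:-1; rest ⊤}
  B7:   IN={d:-1; rest ⊤}   OUT={d:-1; rest ⊤}
  B8:   IN={d:-1; rest ⊤}   OUT={b:-1, d:-1; rest ⊤}

Merge at B4: IN[B4] = OUT[B3] = {a: ⊤, b: ⊤, c: ⊤, d: -1, e: ⊤, f: ⊤}
Applying B4's transfer function to that IN value gives OUT[B4] (row B4 above).

Answer: {a: ⊤, b: ⊤, c: ⊤, d: -1, e: ⊤, f: ⊤}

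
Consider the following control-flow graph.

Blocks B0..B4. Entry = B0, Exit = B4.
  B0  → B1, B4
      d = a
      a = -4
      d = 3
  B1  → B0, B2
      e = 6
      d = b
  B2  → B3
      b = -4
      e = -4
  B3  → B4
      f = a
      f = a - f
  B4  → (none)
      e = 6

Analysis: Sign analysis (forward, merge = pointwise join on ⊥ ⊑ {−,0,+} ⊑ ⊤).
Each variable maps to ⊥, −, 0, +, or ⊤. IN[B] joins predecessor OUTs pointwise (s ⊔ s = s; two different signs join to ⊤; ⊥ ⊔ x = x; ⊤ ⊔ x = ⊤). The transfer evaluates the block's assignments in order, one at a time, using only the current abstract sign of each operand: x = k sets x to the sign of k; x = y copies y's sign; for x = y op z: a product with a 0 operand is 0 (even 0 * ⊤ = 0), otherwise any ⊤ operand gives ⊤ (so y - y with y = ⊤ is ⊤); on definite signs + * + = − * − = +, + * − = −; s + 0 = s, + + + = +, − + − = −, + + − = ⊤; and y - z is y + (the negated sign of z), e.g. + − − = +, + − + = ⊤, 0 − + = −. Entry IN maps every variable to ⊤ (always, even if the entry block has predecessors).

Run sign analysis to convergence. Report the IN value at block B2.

Answer: {a: -, b: ⊤, c: ⊤, d: ⊤, e: +, f: ⊤}

Trace:
Fixpoint table:
  B0:   IN=(all ⊤)   OUT={a:-, d:+; rest ⊤}
  B1:   IN={a:-, d:+; rest ⊤}   OUT={a:-, e:+; rest ⊤}
  B2:   IN={a:-, e:+; rest ⊤}   OUT={a:-, b:-, e:-; rest ⊤}
  B3:   IN={a:-, b:-, e:-; rest ⊤}   OUT={a:-, b:-, e:-; rest ⊤}
  B4:   IN={a:-; rest ⊤}   OUT={a:-, e:+; rest ⊤}

Merge at B2: IN[B2] = OUT[B1] = {a: -, b: ⊤, c: ⊤, d: ⊤, e: +, f: ⊤}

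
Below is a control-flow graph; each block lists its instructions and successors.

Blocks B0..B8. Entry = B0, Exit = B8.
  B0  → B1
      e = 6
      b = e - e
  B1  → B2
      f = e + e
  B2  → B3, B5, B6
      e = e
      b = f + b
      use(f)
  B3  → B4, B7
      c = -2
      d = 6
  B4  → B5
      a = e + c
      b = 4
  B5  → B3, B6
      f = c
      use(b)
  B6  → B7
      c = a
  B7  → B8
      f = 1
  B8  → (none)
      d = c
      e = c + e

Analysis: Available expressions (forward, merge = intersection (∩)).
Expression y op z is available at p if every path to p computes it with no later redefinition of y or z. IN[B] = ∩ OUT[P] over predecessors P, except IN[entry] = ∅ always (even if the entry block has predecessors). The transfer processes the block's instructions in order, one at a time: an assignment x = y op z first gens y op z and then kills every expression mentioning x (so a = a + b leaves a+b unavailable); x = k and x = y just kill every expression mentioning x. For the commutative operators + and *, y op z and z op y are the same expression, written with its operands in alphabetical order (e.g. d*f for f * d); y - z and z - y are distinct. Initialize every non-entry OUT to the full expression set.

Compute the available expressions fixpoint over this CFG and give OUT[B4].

Fixpoint table:
  B0:   IN={}   OUT={e-e}
  B1:   IN={e-e}   OUT={e+e, e-e}
  B2:   IN={e+e, e-e}   OUT={}
  B3:   IN={}   OUT={}
  B4:   IN={}   OUT={c+e}
  B5:   IN={}   OUT={}
  B6:   IN={}   OUT={}
  B7:   IN={}   OUT={}
  B8:   IN={}   OUT={}

Merge at B4: IN[B4] = OUT[B3] = {}
Applying B4's transfer function to that IN value gives OUT[B4] (row B4 above).

Answer: {c+e}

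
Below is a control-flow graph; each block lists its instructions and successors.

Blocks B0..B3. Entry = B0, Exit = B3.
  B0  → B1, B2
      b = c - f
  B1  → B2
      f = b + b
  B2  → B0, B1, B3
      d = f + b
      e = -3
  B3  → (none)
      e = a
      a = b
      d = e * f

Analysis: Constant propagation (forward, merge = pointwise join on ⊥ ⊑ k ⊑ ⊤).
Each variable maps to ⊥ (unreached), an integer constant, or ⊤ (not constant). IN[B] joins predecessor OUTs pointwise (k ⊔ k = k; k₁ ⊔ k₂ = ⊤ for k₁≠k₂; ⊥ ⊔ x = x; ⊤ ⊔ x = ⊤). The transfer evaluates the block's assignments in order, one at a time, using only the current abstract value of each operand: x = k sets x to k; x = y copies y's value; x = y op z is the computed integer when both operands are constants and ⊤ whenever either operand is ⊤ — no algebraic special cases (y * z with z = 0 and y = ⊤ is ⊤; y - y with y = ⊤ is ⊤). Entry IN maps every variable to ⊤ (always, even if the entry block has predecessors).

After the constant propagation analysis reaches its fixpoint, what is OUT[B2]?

Answer: {a: ⊤, b: ⊤, c: ⊤, d: ⊤, e: -3, f: ⊤}

Derivation:
Converged values:
  B0: | IN=(all ⊤) | OUT=(all ⊤)
  B1: | IN=(all ⊤) | OUT=(all ⊤)
  B2: | IN=(all ⊤) | OUT={e:-3; rest ⊤}
  B3: | IN={e:-3; rest ⊤} | OUT=(all ⊤)

Merge at B2: IN[B2] = OUT[B0] ⊔ OUT[B1] = {a: ⊤, b: ⊤, c: ⊤, d: ⊤, e: ⊤, f: ⊤}
Applying B2's transfer function to that IN value gives OUT[B2] (row B2 above).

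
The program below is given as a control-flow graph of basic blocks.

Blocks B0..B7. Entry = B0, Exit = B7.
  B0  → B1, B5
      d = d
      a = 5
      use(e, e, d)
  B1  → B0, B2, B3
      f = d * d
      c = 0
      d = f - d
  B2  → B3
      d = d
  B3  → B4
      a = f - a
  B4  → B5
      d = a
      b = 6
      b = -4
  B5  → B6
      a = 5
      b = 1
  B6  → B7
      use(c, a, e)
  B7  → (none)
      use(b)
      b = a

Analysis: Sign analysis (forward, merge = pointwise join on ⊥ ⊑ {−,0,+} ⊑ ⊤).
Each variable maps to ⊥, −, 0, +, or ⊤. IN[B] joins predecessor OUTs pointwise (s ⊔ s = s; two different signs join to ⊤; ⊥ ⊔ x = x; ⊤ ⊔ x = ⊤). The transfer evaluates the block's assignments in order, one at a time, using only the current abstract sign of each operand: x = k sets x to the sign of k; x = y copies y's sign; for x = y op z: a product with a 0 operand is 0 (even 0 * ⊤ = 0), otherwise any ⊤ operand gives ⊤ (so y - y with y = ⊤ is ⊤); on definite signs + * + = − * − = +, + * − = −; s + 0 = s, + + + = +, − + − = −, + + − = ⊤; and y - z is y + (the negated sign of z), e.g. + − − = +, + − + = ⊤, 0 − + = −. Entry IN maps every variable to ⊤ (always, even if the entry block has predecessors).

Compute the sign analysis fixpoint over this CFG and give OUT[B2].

Answer: {a: +, b: ⊤, c: 0, d: ⊤, e: ⊤, f: ⊤}

Working:
Converged values:
  B0: | IN=(all ⊤) | OUT={a:+; rest ⊤}
  B1: | IN={a:+; rest ⊤} | OUT={a:+, c:0; rest ⊤}
  B2: | IN={a:+, c:0; rest ⊤} | OUT={a:+, c:0; rest ⊤}
  B3: | IN={a:+, c:0; rest ⊤} | OUT={c:0; rest ⊤}
  B4: | IN={c:0; rest ⊤} | OUT={b:-, c:0; rest ⊤}
  B5: | IN=(all ⊤) | OUT={a:+, b:+; rest ⊤}
  B6: | IN={a:+, b:+; rest ⊤} | OUT={a:+, b:+; rest ⊤}
  B7: | IN={a:+, b:+; rest ⊤} | OUT={a:+, b:+; rest ⊤}

Merge at B2: IN[B2] = OUT[B1] = {a: +, b: ⊤, c: 0, d: ⊤, e: ⊤, f: ⊤}
Applying B2's transfer function to that IN value gives OUT[B2] (row B2 above).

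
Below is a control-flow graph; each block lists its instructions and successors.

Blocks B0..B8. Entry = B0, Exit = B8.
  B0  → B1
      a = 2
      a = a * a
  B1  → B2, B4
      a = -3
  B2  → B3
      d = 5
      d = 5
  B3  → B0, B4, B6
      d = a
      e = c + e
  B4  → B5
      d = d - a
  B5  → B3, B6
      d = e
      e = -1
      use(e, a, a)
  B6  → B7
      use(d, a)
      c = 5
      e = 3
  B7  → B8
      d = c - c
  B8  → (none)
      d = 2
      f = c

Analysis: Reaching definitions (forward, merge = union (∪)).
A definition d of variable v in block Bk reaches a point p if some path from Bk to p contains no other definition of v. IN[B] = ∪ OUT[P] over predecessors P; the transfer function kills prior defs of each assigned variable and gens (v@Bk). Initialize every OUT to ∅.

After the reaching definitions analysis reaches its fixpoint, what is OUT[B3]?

Answer: {a@B1, d@B3, e@B3}

Working:
Per-block solution:
  B0:  IN={a@B1, d@B3, e@B3}  OUT={a@B0, d@B3, e@B3}
  B1:  IN={a@B0, d@B3, e@B3}  OUT={a@B1, d@B3, e@B3}
  B2:  IN={a@B1, d@B3, e@B3}  OUT={a@B1, d@B2, e@B3}
  B3:  IN={a@B1, d@B2, d@B5, e@B3, e@B5}  OUT={a@B1, d@B3, e@B3}
  B4:  IN={a@B1, d@B3, e@B3}  OUT={a@B1, d@B4, e@B3}
  B5:  IN={a@B1, d@B4, e@B3}  OUT={a@B1, d@B5, e@B5}
  B6:  IN={a@B1, d@B3, d@B5, e@B3, e@B5}  OUT={a@B1, c@B6, d@B3, d@B5, e@B6}
  B7:  IN={a@B1, c@B6, d@B3, d@B5, e@B6}  OUT={a@B1, c@B6, d@B7, e@B6}
  B8:  IN={a@B1, c@B6, d@B7, e@B6}  OUT={a@B1, c@B6, d@B8, e@B6, f@B8}

Merge at B3: IN[B3] = OUT[B2] ⊔ OUT[B5] = {a@B1, d@B2, d@B5, e@B3, e@B5}
Applying B3's transfer function to that IN value gives OUT[B3] (row B3 above).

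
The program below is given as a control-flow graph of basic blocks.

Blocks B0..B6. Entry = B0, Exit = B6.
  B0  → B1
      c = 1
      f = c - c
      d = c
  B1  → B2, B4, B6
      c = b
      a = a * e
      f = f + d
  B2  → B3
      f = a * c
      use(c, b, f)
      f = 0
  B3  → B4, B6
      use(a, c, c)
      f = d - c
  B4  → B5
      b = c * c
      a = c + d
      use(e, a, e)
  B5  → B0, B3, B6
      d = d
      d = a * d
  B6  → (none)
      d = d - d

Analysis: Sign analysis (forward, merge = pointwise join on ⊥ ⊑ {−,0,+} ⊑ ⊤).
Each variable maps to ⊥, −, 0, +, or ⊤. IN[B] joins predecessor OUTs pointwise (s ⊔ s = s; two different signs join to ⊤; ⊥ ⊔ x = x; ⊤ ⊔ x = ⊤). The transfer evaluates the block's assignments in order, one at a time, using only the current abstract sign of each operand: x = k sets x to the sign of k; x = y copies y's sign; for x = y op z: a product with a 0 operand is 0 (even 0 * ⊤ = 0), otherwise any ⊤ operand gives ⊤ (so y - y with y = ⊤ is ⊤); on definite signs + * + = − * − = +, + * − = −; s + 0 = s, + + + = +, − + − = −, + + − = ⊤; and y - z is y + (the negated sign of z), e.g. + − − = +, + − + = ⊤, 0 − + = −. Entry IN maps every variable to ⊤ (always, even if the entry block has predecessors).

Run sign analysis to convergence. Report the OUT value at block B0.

Answer: {a: ⊤, b: ⊤, c: +, d: +, e: ⊤, f: ⊤}

Derivation:
Per-block solution:
  B0:   IN=(all ⊤)   OUT={c:+, d:+; rest ⊤}
  B1:   IN={c:+, d:+; rest ⊤}   OUT={d:+; rest ⊤}
  B2:   IN={d:+; rest ⊤}   OUT={d:+, f:0; rest ⊤}
  B3:   IN=(all ⊤)   OUT=(all ⊤)
  B4:   IN=(all ⊤)   OUT=(all ⊤)
  B5:   IN=(all ⊤)   OUT=(all ⊤)
  B6:   IN=(all ⊤)   OUT=(all ⊤)

Merge at B0 (entry node, so the boundary value (all ⊤) is joined with the incoming edge(s)): IN[B0] = (all ⊤) ⊔ OUT[B5] = {a: ⊤, b: ⊤, c: ⊤, d: ⊤, e: ⊤, f: ⊤}
Applying B0's transfer function to that IN value gives OUT[B0] (row B0 above).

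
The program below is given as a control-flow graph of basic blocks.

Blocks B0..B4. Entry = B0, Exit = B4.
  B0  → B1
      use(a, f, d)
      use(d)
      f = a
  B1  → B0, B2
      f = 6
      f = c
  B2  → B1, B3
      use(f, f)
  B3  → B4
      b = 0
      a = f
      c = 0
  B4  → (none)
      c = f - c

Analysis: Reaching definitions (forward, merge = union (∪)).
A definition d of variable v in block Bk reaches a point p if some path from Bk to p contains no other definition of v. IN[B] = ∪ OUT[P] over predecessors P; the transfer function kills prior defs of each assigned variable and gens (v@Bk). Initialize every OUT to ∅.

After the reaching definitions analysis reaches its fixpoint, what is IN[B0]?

Fixpoint table:
  B0:   IN={f@B1}   OUT={f@B0}
  B1:   IN={f@B0, f@B1}   OUT={f@B1}
  B2:   IN={f@B1}   OUT={f@B1}
  B3:   IN={f@B1}   OUT={a@B3, b@B3, c@B3, f@B1}
  B4:   IN={a@B3, b@B3, c@B3, f@B1}   OUT={a@B3, b@B3, c@B4, f@B1}

Merge at B0 (entry node, so the boundary value {} is joined with the incoming edge(s)): IN[B0] = {} ⊔ OUT[B1] = {f@B1}

Answer: {f@B1}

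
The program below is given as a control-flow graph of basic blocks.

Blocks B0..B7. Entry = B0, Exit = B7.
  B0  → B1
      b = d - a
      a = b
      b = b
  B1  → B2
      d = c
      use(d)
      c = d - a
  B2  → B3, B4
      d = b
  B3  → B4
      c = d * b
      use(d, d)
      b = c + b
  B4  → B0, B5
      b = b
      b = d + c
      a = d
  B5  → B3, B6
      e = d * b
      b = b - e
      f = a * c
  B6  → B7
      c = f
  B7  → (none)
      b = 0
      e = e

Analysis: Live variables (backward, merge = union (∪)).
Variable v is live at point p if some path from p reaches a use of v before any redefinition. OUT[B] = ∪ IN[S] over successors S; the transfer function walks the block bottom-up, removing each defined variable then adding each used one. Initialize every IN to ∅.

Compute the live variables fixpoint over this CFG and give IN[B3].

Answer: {b, d}

Trace:
Converged values:
  B0:   IN={a, c, d}   OUT={a, b, c}
  B1:   IN={a, b, c}   OUT={b, c}
  B2:   IN={b, c}   OUT={b, c, d}
  B3:   IN={b, d}   OUT={b, c, d}
  B4:   IN={b, c, d}   OUT={a, b, c, d}
  B5:   IN={a, b, c, d}   OUT={b, d, e, f}
  B6:   IN={e, f}   OUT={e}
  B7:   IN={e}   OUT={}

Merge at B3: OUT[B3] = IN[B4] = {b, c, d}
Applying B3's transfer function to that OUT value gives IN[B3] (row B3 above).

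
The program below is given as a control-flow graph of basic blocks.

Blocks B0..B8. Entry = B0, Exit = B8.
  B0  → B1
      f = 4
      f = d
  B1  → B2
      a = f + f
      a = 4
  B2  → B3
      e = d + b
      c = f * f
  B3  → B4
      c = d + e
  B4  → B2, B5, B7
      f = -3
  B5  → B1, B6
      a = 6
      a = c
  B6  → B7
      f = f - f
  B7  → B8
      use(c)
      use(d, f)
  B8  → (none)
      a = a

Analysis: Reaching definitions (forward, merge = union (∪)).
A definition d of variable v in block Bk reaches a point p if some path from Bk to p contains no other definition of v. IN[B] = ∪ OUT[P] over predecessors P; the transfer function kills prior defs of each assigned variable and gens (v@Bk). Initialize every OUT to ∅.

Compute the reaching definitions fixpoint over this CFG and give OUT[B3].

Converged values:
  B0: | IN={} | OUT={f@B0}
  B1: | IN={a@B5, c@B3, e@B2, f@B0, f@B4} | OUT={a@B1, c@B3, e@B2, f@B0, f@B4}
  B2: | IN={a@B1, c@B3, e@B2, f@B0, f@B4} | OUT={a@B1, c@B2, e@B2, f@B0, f@B4}
  B3: | IN={a@B1, c@B2, e@B2, f@B0, f@B4} | OUT={a@B1, c@B3, e@B2, f@B0, f@B4}
  B4: | IN={a@B1, c@B3, e@B2, f@B0, f@B4} | OUT={a@B1, c@B3, e@B2, f@B4}
  B5: | IN={a@B1, c@B3, e@B2, f@B4} | OUT={a@B5, c@B3, e@B2, f@B4}
  B6: | IN={a@B5, c@B3, e@B2, f@B4} | OUT={a@B5, c@B3, e@B2, f@B6}
  B7: | IN={a@B1, a@B5, c@B3, e@B2, f@B4, f@B6} | OUT={a@B1, a@B5, c@B3, e@B2, f@B4, f@B6}
  B8: | IN={a@B1, a@B5, c@B3, e@B2, f@B4, f@B6} | OUT={a@B8, c@B3, e@B2, f@B4, f@B6}

Merge at B3: IN[B3] = OUT[B2] = {a@B1, c@B2, e@B2, f@B0, f@B4}
Applying B3's transfer function to that IN value gives OUT[B3] (row B3 above).

Answer: {a@B1, c@B3, e@B2, f@B0, f@B4}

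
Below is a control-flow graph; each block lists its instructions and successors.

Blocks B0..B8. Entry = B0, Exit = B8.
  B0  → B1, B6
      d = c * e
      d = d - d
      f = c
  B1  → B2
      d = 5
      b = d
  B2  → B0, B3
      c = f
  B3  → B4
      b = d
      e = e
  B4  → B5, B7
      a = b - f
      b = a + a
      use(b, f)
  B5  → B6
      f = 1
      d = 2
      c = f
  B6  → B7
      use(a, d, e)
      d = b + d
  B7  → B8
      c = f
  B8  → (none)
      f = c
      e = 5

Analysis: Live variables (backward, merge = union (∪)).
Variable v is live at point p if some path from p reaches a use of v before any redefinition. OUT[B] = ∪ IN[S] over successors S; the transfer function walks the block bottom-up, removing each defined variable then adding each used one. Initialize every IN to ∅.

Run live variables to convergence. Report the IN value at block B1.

Converged values:
  B0:  IN={a, b, c, e}  OUT={a, b, d, e, f}
  B1:  IN={a, e, f}  OUT={a, b, d, e, f}
  B2:  IN={a, b, d, e, f}  OUT={a, b, c, d, e, f}
  B3:  IN={d, e, f}  OUT={b, e, f}
  B4:  IN={b, e, f}  OUT={a, b, e, f}
  B5:  IN={a, b, e}  OUT={a, b, d, e, f}
  B6:  IN={a, b, d, e, f}  OUT={f}
  B7:  IN={f}  OUT={c}
  B8:  IN={c}  OUT={}

Merge at B1: OUT[B1] = IN[B2] = {a, b, d, e, f}
Applying B1's transfer function to that OUT value gives IN[B1] (row B1 above).

Answer: {a, e, f}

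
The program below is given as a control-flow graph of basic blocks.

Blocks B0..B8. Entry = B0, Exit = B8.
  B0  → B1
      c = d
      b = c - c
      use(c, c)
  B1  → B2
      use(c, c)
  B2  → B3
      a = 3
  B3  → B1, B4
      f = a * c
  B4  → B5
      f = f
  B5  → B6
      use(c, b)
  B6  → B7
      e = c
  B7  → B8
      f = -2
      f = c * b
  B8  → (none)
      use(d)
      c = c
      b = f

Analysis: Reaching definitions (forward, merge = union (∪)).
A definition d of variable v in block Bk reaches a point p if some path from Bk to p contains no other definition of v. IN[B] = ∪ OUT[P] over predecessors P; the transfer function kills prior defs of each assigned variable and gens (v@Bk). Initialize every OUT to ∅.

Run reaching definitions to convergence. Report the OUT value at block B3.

Answer: {a@B2, b@B0, c@B0, f@B3}

Working:
Fixpoint table:
  B0: | IN={} | OUT={b@B0, c@B0}
  B1: | IN={a@B2, b@B0, c@B0, f@B3} | OUT={a@B2, b@B0, c@B0, f@B3}
  B2: | IN={a@B2, b@B0, c@B0, f@B3} | OUT={a@B2, b@B0, c@B0, f@B3}
  B3: | IN={a@B2, b@B0, c@B0, f@B3} | OUT={a@B2, b@B0, c@B0, f@B3}
  B4: | IN={a@B2, b@B0, c@B0, f@B3} | OUT={a@B2, b@B0, c@B0, f@B4}
  B5: | IN={a@B2, b@B0, c@B0, f@B4} | OUT={a@B2, b@B0, c@B0, f@B4}
  B6: | IN={a@B2, b@B0, c@B0, f@B4} | OUT={a@B2, b@B0, c@B0, e@B6, f@B4}
  B7: | IN={a@B2, b@B0, c@B0, e@B6, f@B4} | OUT={a@B2, b@B0, c@B0, e@B6, f@B7}
  B8: | IN={a@B2, b@B0, c@B0, e@B6, f@B7} | OUT={a@B2, b@B8, c@B8, e@B6, f@B7}

Merge at B3: IN[B3] = OUT[B2] = {a@B2, b@B0, c@B0, f@B3}
Applying B3's transfer function to that IN value gives OUT[B3] (row B3 above).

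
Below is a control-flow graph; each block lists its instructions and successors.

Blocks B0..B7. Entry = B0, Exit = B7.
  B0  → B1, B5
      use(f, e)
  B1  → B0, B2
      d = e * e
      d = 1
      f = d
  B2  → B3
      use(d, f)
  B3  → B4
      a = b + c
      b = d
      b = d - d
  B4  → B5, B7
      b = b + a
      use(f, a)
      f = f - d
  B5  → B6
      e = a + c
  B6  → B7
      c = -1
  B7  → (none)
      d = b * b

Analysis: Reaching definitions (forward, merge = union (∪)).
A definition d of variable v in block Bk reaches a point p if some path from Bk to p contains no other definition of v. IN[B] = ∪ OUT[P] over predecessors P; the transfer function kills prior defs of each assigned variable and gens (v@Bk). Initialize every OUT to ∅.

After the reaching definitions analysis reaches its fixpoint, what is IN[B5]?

Answer: {a@B3, b@B4, d@B1, f@B1, f@B4}

Working:
Per-block solution:
  B0: | IN={d@B1, f@B1} | OUT={d@B1, f@B1}
  B1: | IN={d@B1, f@B1} | OUT={d@B1, f@B1}
  B2: | IN={d@B1, f@B1} | OUT={d@B1, f@B1}
  B3: | IN={d@B1, f@B1} | OUT={a@B3, b@B3, d@B1, f@B1}
  B4: | IN={a@B3, b@B3, d@B1, f@B1} | OUT={a@B3, b@B4, d@B1, f@B4}
  B5: | IN={a@B3, b@B4, d@B1, f@B1, f@B4} | OUT={a@B3, b@B4, d@B1, e@B5, f@B1, f@B4}
  B6: | IN={a@B3, b@B4, d@B1, e@B5, f@B1, f@B4} | OUT={a@B3, b@B4, c@B6, d@B1, e@B5, f@B1, f@B4}
  B7: | IN={a@B3, b@B4, c@B6, d@B1, e@B5, f@B1, f@B4} | OUT={a@B3, b@B4, c@B6, d@B7, e@B5, f@B1, f@B4}

Merge at B5: IN[B5] = OUT[B0] ⊔ OUT[B4] = {a@B3, b@B4, d@B1, f@B1, f@B4}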